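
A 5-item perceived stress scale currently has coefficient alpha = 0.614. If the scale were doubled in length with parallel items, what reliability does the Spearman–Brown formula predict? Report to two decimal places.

predicted reliability = 0.76

Length factor m = 2
α' = m·α / (1 + (m−1)·α)
   = 2 × 0.614 / (1 + (2 − 1) × 0.614)
   = 1.2280 / 1.6140 = 0.76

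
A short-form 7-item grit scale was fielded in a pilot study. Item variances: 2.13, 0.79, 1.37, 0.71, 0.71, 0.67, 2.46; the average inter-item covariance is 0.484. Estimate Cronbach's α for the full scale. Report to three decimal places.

Σσᵢ² = 2.13 + 0.79 + 1.37 + 0.71 + 0.71 + 0.67 + 2.46 = 8.84
Sum of the 21 distinct covariances = 21 × 0.484 = 10.164
total variance = Σσᵢ² + 2·Σcov = 8.84 + 2 × 10.164 = 29.168
α = (7/6)·(1 − 8.84/29.168) = 0.813

Cronbach's α = 0.813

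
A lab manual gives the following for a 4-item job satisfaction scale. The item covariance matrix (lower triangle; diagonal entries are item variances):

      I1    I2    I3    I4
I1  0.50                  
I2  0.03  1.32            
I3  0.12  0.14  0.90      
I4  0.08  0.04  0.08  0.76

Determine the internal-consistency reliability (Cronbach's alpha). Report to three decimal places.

Cronbach's alpha = 0.293

ΣVar(i) = 0.50 + 1.32 + 0.90 + 0.76 = 3.48
Sum of off-diagonal covariances = 0.49
σ²_total = 3.48 + 2 × 0.49 = 4.46
α = (k/(k−1))·(1 − ΣVar(i)/σ²_total) = (4/3)·(1 − 3.48/4.46) = 0.293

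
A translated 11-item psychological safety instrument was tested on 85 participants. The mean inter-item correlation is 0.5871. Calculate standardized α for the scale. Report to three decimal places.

Standardized α = k·r̄ / (1 + (k−1)·r̄) = 11 × 0.5871 / (1 + 10 × 0.5871)
  = 6.4581 / 6.8710 = 0.940

α = 0.940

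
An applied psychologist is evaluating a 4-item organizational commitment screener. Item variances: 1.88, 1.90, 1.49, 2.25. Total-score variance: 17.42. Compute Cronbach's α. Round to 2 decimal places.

Σσᵢ² = 1.88 + 1.90 + 1.49 + 2.25 = 7.52
α = (k/(k−1))·(1 − Σσᵢ²/σ²_total) = (4/3)·(1 − 7.52/17.42) = 0.76

α = 0.76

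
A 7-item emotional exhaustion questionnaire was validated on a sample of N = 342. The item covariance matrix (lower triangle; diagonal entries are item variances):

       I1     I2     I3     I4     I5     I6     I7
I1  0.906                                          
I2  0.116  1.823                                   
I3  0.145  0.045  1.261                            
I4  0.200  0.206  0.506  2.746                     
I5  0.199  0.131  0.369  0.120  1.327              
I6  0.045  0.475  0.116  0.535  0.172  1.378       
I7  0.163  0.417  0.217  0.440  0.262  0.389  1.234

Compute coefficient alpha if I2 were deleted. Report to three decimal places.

Remaining items: I1, I3, I4, I5, I6, I7 (k = 6).
ΣVar(i) = 0.906 + 1.261 + 2.746 + 1.327 + 1.378 + 1.234 = 8.852
Var(T) = 8.852 + 2 × 3.878 = 16.608
α (item deleted) = (6/5)·(1 − 8.852/16.608) = 0.560

α = 0.560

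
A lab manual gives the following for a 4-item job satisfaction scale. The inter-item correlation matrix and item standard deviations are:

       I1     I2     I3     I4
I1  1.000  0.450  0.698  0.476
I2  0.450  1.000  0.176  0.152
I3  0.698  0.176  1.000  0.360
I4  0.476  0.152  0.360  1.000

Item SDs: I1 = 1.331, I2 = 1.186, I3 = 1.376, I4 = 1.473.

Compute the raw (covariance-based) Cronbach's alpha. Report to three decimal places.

Σσ²ᵢ = 1.331² + 1.186² + 1.376² + 1.473² = 7.2413
Covariances σ_ij = r_ij · s_i · s_j:
  σ(I1,I2) = 0.450 × 1.331 × 1.186 = 0.7104
  σ(I1,I3) = 0.698 × 1.331 × 1.376 = 1.2784
  σ(I1,I4) = 0.476 × 1.331 × 1.473 = 0.9332
  σ(I2,I3) = 0.176 × 1.186 × 1.376 = 0.2872
  σ(I2,I4) = 0.152 × 1.186 × 1.473 = 0.2655
  σ(I3,I4) = 0.360 × 1.376 × 1.473 = 0.7297
σ²_T = Σσ²ᵢ + 2·Σσ_ij = 7.2413 + 2 × 4.2044 = 15.6501
α = (4/3)·(1 − 7.2413/15.6501) = 0.716

Cronbach's alpha = 0.716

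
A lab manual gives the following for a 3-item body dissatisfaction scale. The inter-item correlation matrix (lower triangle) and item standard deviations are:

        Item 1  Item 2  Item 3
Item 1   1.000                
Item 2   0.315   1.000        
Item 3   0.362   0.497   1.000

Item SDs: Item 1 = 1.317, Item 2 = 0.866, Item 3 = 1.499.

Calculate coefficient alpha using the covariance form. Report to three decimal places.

α = 0.631

Σσ²ᵢ = 1.317² + 0.866² + 1.499² = 4.7314
Covariances σ_ij = r_ij · s_i · s_j:
  σ(Item 1,Item 2) = 0.315 × 1.317 × 0.866 = 0.3593
  σ(Item 1,Item 3) = 0.362 × 1.317 × 1.499 = 0.7147
  σ(Item 2,Item 3) = 0.497 × 0.866 × 1.499 = 0.6452
σ²_T = Σσ²ᵢ + 2·Σσ_ij = 4.7314 + 2 × 1.7192 = 8.1698
α = (3/2)·(1 − 4.7314/8.1698) = 0.631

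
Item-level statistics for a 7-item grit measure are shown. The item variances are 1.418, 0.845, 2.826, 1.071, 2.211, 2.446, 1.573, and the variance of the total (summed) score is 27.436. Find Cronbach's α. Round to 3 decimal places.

α = 0.640

ΣVar(i) = 1.418 + 0.845 + 2.826 + 1.071 + 2.211 + 2.446 + 1.573 = 12.390
α = (k/(k−1))·(1 − ΣVar(i)/total variance) = (7/6)·(1 − 12.390/27.436) = 0.640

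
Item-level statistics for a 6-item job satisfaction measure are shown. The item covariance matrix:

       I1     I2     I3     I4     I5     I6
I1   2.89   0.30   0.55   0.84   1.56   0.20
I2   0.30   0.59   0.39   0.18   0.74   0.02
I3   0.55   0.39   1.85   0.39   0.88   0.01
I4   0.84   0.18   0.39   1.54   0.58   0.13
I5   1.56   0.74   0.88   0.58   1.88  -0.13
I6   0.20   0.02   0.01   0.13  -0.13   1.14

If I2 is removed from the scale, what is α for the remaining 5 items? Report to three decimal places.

Remaining items: I1, I3, I4, I5, I6 (k = 5).
Σσ²ᵢ = 2.89 + 1.85 + 1.54 + 1.88 + 1.14 = 9.30
total variance = 9.30 + 2 × 5.01 = 19.32
α (item deleted) = (5/4)·(1 − 9.30/19.32) = 0.648

α = 0.648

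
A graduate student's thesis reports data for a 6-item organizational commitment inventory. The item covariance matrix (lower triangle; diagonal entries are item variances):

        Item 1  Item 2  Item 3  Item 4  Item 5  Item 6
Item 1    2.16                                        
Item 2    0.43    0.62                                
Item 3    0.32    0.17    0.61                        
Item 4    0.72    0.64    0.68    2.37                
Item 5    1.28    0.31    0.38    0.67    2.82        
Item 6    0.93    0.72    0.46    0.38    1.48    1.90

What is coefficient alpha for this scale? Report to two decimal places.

sum of item variances = 2.16 + 0.62 + 0.61 + 2.37 + 2.82 + 1.90 = 10.48
Sum of off-diagonal covariances = 9.57
total variance = 10.48 + 2 × 9.57 = 29.62
α = (k/(k−1))·(1 − sum of item variances/total variance) = (6/5)·(1 − 10.48/29.62) = 0.78

α = 0.78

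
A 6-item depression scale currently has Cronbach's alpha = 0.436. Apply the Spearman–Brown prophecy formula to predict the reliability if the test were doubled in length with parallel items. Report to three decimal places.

predicted reliability = 0.607

Length factor m = 2
α' = m·α / (1 + (m−1)·α)
   = 2 × 0.436 / (1 + (2 − 1) × 0.436)
   = 0.8720 / 1.4360 = 0.607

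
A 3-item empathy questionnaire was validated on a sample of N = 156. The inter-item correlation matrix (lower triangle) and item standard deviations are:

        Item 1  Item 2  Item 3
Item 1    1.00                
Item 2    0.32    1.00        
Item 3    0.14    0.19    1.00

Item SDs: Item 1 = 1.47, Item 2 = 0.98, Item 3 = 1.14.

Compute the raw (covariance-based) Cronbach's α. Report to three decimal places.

Σσ²ᵢ = 1.47² + 0.98² + 1.14² = 4.4209
Covariances σ_ij = r_ij · s_i · s_j:
  σ(Item 1,Item 2) = 0.32 × 1.47 × 0.98 = 0.4610
  σ(Item 1,Item 3) = 0.14 × 1.47 × 1.14 = 0.2346
  σ(Item 2,Item 3) = 0.19 × 0.98 × 1.14 = 0.2123
σ²_T = Σσ²ᵢ + 2·Σσ_ij = 4.4209 + 2 × 0.9079 = 6.2367
α = (3/2)·(1 − 4.4209/6.2367) = 0.437

Cronbach's α = 0.437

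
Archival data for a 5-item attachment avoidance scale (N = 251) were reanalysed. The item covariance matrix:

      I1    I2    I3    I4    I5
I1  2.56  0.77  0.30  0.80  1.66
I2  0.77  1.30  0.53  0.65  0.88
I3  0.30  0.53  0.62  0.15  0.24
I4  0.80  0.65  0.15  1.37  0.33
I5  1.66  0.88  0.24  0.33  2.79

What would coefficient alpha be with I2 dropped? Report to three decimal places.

Remaining items: I1, I3, I4, I5 (k = 4).
Σσᵢ² = 2.56 + 0.62 + 1.37 + 2.79 = 7.34
total variance = 7.34 + 2 × 3.48 = 14.30
α (item deleted) = (4/3)·(1 − 7.34/14.30) = 0.649

coefficient alpha = 0.649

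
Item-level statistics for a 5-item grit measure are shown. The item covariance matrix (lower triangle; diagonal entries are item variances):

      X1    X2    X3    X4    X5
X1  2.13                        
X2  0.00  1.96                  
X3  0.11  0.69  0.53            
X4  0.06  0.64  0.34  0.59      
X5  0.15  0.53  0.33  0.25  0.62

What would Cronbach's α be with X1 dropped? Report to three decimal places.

Cronbach's α = 0.801

Remaining items: X2, X3, X4, X5 (k = 4).
Σσ²ᵢ = 1.96 + 0.53 + 0.59 + 0.62 = 3.70
total variance = 3.70 + 2 × 2.78 = 9.26
α (item deleted) = (4/3)·(1 − 3.70/9.26) = 0.801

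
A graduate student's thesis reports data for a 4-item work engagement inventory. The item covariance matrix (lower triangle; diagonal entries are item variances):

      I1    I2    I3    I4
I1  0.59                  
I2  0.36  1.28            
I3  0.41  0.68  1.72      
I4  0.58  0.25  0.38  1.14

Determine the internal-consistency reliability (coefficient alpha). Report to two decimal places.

coefficient alpha = 0.71

ΣVar(i) = 0.59 + 1.28 + 1.72 + 1.14 = 4.73
Sum of off-diagonal covariances = 2.66
σ²_total = 4.73 + 2 × 2.66 = 10.05
α = (k/(k−1))·(1 − ΣVar(i)/σ²_total) = (4/3)·(1 − 4.73/10.05) = 0.71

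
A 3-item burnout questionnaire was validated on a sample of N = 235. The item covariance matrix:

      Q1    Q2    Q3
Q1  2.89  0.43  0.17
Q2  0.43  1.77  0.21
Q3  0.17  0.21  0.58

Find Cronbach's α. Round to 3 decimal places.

α = 0.354

ΣVar(i) = 2.89 + 1.77 + 0.58 = 5.24
Σ_{i<j} σ_ij = 0.81
total variance = 5.24 + 2 × 0.81 = 6.86
α = (k/(k−1))·(1 − ΣVar(i)/total variance) = (3/2)·(1 − 5.24/6.86) = 0.354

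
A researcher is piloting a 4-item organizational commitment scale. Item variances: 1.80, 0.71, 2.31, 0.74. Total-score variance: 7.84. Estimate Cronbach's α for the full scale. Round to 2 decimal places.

Σσᵢ² = 1.80 + 0.71 + 2.31 + 0.74 = 5.56
α = (k/(k−1))·(1 − Σσᵢ²/Var(T)) = (4/3)·(1 − 5.56/7.84) = 0.39

α = 0.39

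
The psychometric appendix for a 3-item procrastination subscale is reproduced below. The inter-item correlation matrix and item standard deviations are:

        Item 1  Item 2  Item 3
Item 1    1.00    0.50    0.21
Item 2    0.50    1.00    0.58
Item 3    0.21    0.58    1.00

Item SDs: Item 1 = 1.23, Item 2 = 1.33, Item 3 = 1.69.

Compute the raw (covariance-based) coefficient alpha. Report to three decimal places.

Σσ²ᵢ = 1.23² + 1.33² + 1.69² = 6.1379
Covariances σ_ij = r_ij · s_i · s_j:
  σ(Item 1,Item 2) = 0.50 × 1.23 × 1.33 = 0.8180
  σ(Item 1,Item 3) = 0.21 × 1.23 × 1.69 = 0.4365
  σ(Item 2,Item 3) = 0.58 × 1.33 × 1.69 = 1.3037
σ²_T = Σσ²ᵢ + 2·Σσ_ij = 6.1379 + 2 × 2.5582 = 11.2543
α = (3/2)·(1 − 6.1379/11.2543) = 0.682

α = 0.682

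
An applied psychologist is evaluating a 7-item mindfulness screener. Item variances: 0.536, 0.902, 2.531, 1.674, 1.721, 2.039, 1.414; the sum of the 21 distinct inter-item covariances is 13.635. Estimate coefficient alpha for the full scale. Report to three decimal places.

sum of item variances = 0.536 + 0.902 + 2.531 + 1.674 + 1.721 + 2.039 + 1.414 = 10.817
Sum of distinct covariances = 13.635
Var(T) = sum of item variances + 2·Σcov = 10.817 + 2 × 13.635 = 38.087
α = (7/6)·(1 − 10.817/38.087) = 0.835

α = 0.835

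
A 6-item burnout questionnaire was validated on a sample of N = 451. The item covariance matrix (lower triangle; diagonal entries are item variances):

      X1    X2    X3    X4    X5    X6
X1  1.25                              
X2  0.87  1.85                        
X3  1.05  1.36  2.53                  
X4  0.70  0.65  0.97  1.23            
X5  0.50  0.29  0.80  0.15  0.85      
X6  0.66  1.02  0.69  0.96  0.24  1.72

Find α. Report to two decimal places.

Σσ²ᵢ = 1.25 + 1.85 + 2.53 + 1.23 + 0.85 + 1.72 = 9.43
Sum of the distinct covariances = 10.91
total variance = 9.43 + 2 × 10.91 = 31.25
α = (k/(k−1))·(1 − Σσ²ᵢ/total variance) = (6/5)·(1 − 9.43/31.25) = 0.84

α = 0.84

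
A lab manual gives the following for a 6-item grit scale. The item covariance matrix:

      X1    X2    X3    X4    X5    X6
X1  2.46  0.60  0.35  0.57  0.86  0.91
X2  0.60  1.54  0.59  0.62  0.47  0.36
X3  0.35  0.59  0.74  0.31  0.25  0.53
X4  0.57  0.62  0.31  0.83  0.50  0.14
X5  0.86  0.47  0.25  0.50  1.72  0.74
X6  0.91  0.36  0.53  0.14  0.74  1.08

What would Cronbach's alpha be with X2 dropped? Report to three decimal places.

Cronbach's alpha = 0.752

Remaining items: X1, X3, X4, X5, X6 (k = 5).
Σσ²ᵢ = 2.46 + 0.74 + 0.83 + 1.72 + 1.08 = 6.83
total variance = 6.83 + 2 × 5.16 = 17.15
α (item deleted) = (5/4)·(1 − 6.83/17.15) = 0.752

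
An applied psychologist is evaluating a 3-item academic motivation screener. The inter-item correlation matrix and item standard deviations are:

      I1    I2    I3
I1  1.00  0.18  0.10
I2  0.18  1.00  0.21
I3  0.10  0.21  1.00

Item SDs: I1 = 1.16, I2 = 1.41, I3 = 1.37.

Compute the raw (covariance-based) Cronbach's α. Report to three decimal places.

α = 0.372

Σσ²ᵢ = 1.16² + 1.41² + 1.37² = 5.2106
Covariances σ_ij = r_ij · s_i · s_j:
  σ(I1,I2) = 0.18 × 1.16 × 1.41 = 0.2944
  σ(I1,I3) = 0.10 × 1.16 × 1.37 = 0.1589
  σ(I2,I3) = 0.21 × 1.41 × 1.37 = 0.4057
σ²_T = Σσ²ᵢ + 2·Σσ_ij = 5.2106 + 2 × 0.8590 = 6.9286
α = (3/2)·(1 − 5.2106/6.9286) = 0.372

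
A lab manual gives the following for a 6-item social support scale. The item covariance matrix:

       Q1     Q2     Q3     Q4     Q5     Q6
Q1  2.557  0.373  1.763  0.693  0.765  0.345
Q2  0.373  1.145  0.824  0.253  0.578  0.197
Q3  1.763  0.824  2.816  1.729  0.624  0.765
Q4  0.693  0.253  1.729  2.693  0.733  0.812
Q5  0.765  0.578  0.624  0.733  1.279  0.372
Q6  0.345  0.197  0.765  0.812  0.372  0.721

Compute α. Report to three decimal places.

α = 0.791

ΣVar(i) = 2.557 + 1.145 + 2.816 + 2.693 + 1.279 + 0.721 = 11.211
Sum of off-diagonal covariances = 10.826
Var(T) = 11.211 + 2 × 10.826 = 32.863
α = (k/(k−1))·(1 − ΣVar(i)/Var(T)) = (6/5)·(1 − 11.211/32.863) = 0.791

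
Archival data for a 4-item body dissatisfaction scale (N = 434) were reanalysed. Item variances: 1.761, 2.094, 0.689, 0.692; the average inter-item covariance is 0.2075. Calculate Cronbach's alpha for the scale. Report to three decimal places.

Σσᵢ² = 1.761 + 2.094 + 0.689 + 0.692 = 5.236
Sum of the 6 distinct covariances = 6 × 0.2075 = 1.2450
Var(T) = Σσᵢ² + 2·Σcov = 5.236 + 2 × 1.2450 = 7.7260
α = (4/3)·(1 − 5.236/7.7260) = 0.430

α = 0.430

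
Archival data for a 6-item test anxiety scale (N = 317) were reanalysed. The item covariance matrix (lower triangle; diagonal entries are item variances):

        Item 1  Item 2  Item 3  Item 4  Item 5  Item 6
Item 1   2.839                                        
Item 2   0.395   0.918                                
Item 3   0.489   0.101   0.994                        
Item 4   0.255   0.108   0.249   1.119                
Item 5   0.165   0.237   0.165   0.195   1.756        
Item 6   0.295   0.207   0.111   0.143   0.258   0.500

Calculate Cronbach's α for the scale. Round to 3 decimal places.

α = 0.544

sum of item variances = 2.839 + 0.918 + 0.994 + 1.119 + 1.756 + 0.500 = 8.126
Σ_{i<j} σ_ij = 3.373
σ²_T = 8.126 + 2 × 3.373 = 14.872
α = (k/(k−1))·(1 − sum of item variances/σ²_T) = (6/5)·(1 − 8.126/14.872) = 0.544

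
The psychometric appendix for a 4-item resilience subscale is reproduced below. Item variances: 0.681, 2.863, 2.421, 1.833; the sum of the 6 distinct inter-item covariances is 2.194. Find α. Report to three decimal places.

Σσᵢ² = 0.681 + 2.863 + 2.421 + 1.833 = 7.798
Sum of distinct covariances = 2.194
Var(T) = Σσᵢ² + 2·Σcov = 7.798 + 2 × 2.194 = 12.186
α = (4/3)·(1 − 7.798/12.186) = 0.480

α = 0.480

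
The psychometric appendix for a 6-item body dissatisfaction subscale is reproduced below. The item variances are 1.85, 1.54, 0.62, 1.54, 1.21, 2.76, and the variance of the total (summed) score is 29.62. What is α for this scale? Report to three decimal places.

α = 0.814

Σσ²ᵢ = 1.85 + 1.54 + 0.62 + 1.54 + 1.21 + 2.76 = 9.52
α = (k/(k−1))·(1 − Σσ²ᵢ/σ²_total) = (6/5)·(1 − 9.52/29.62) = 0.814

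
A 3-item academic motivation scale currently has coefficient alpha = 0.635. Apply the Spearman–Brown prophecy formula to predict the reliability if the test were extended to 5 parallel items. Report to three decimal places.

predicted reliability = 0.744

Length factor m = 5/3 = 1.6667
α' = m·α / (1 + (m−1)·α)
   = 5/3 × 0.635 / (1 + (5/3 − 1) × 0.635)
   = 1.0583 / 1.4233 = 0.744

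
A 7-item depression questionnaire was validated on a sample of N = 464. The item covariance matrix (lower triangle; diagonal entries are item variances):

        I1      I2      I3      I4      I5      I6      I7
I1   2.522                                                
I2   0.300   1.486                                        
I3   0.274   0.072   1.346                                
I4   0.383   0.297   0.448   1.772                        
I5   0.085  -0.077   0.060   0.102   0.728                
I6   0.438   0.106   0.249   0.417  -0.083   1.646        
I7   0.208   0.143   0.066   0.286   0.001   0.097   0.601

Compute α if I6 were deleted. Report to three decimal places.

Remaining items: I1, I2, I3, I4, I5, I7 (k = 6).
sum of item variances = 2.522 + 1.486 + 1.346 + 1.772 + 0.728 + 0.601 = 8.455
total variance = 8.455 + 2 × 2.648 = 13.751
α (item deleted) = (6/5)·(1 − 8.455/13.751) = 0.462

α = 0.462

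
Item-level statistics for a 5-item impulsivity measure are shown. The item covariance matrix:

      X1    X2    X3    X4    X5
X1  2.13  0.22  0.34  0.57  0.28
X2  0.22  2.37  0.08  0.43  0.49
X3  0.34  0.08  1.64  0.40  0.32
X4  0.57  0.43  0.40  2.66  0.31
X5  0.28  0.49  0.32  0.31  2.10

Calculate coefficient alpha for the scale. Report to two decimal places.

ΣVar(i) = 2.13 + 2.37 + 1.64 + 2.66 + 2.10 = 10.90
Σ_{i<j} σ_ij = 3.44
total variance = 10.90 + 2 × 3.44 = 17.78
α = (k/(k−1))·(1 − ΣVar(i)/total variance) = (5/4)·(1 − 10.90/17.78) = 0.48

α = 0.48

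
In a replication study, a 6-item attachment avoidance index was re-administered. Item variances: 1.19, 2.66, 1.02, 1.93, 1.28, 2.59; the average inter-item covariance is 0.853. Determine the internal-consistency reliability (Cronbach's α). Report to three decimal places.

Σσᵢ² = 1.19 + 2.66 + 1.02 + 1.93 + 1.28 + 2.59 = 10.67
Sum of the 15 distinct covariances = 15 × 0.853 = 12.795
total variance = Σσᵢ² + 2·Σcov = 10.67 + 2 × 12.795 = 36.260
α = (6/5)·(1 − 10.67/36.260) = 0.847

α = 0.847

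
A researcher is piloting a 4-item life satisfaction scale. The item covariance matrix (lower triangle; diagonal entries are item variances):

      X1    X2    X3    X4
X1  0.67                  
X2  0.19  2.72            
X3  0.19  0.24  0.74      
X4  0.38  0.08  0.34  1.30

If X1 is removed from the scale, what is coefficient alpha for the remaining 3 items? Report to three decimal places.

Remaining items: X2, X3, X4 (k = 3).
ΣVar(i) = 2.72 + 0.74 + 1.30 = 4.76
Var(T) = 4.76 + 2 × 0.66 = 6.08
α (item deleted) = (3/2)·(1 − 4.76/6.08) = 0.326

coefficient alpha = 0.326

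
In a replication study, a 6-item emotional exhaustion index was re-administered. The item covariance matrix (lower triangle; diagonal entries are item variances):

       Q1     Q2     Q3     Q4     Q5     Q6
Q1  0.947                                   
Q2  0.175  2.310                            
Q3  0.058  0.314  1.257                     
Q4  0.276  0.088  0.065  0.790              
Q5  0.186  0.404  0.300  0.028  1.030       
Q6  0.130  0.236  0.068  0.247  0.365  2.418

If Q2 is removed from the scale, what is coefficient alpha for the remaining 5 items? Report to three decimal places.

coefficient alpha = 0.436

Remaining items: Q1, Q3, Q4, Q5, Q6 (k = 5).
ΣVar(i) = 0.947 + 1.257 + 0.790 + 1.030 + 2.418 = 6.442
σ²_T = 6.442 + 2 × 1.723 = 9.888
α (item deleted) = (5/4)·(1 − 6.442/9.888) = 0.436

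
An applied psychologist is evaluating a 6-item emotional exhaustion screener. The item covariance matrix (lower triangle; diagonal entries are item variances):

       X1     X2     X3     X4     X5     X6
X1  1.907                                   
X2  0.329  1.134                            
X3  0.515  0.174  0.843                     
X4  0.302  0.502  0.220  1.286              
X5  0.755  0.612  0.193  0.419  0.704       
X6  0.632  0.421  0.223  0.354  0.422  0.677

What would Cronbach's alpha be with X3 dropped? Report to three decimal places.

Remaining items: X1, X2, X4, X5, X6 (k = 5).
Σσ²ᵢ = 1.907 + 1.134 + 1.286 + 0.704 + 0.677 = 5.708
σ²_total = 5.708 + 2 × 4.748 = 15.204
α (item deleted) = (5/4)·(1 − 5.708/15.204) = 0.781

Cronbach's alpha = 0.781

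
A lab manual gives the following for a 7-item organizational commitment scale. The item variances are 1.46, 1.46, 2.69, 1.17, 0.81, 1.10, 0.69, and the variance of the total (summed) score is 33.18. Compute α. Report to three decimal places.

ΣVar(i) = 1.46 + 1.46 + 2.69 + 1.17 + 0.81 + 1.10 + 0.69 = 9.38
α = (k/(k−1))·(1 − ΣVar(i)/σ²_T) = (7/6)·(1 − 9.38/33.18) = 0.837

α = 0.837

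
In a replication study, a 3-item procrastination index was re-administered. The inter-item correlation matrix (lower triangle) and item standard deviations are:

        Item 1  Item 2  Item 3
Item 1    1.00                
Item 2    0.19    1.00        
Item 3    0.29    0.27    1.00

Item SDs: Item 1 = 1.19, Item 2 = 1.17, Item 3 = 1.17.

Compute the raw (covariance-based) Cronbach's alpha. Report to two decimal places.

Σσ²ᵢ = 1.19² + 1.17² + 1.17² = 4.1539
Covariances σ_ij = r_ij · s_i · s_j:
  σ(Item 1,Item 2) = 0.19 × 1.19 × 1.17 = 0.2645
  σ(Item 1,Item 3) = 0.29 × 1.19 × 1.17 = 0.4038
  σ(Item 2,Item 3) = 0.27 × 1.17 × 1.17 = 0.3696
σ²_T = Σσ²ᵢ + 2·Σσ_ij = 4.1539 + 2 × 1.0379 = 6.2297
α = (3/2)·(1 − 4.1539/6.2297) = 0.50

α = 0.50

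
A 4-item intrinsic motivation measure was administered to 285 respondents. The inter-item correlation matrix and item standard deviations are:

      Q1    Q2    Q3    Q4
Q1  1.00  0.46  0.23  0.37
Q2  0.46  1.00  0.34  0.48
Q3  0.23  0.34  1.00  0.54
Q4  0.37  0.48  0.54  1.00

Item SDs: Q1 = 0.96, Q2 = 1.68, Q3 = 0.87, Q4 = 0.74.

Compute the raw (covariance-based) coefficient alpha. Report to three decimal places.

α = 0.681

Σσ²ᵢ = 0.96² + 1.68² + 0.87² + 0.74² = 5.0485
Covariances σ_ij = r_ij · s_i · s_j:
  σ(Q1,Q2) = 0.46 × 0.96 × 1.68 = 0.7419
  σ(Q1,Q3) = 0.23 × 0.96 × 0.87 = 0.1921
  σ(Q1,Q4) = 0.37 × 0.96 × 0.74 = 0.2628
  σ(Q2,Q3) = 0.34 × 1.68 × 0.87 = 0.4969
  σ(Q2,Q4) = 0.48 × 1.68 × 0.74 = 0.5967
  σ(Q3,Q4) = 0.54 × 0.87 × 0.74 = 0.3477
σ²_T = Σσ²ᵢ + 2·Σσ_ij = 5.0485 + 2 × 2.6381 = 10.3247
α = (4/3)·(1 − 5.0485/10.3247) = 0.681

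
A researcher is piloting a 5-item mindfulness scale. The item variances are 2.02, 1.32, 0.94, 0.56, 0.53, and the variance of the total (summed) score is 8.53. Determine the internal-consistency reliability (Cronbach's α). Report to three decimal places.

sum of item variances = 2.02 + 1.32 + 0.94 + 0.56 + 0.53 = 5.37
α = (k/(k−1))·(1 − sum of item variances/total variance) = (5/4)·(1 − 5.37/8.53) = 0.463

Cronbach's α = 0.463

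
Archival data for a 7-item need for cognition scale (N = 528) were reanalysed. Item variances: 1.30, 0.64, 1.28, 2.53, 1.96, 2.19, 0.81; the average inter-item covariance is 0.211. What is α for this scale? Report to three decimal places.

α = 0.528

sum of item variances = 1.30 + 0.64 + 1.28 + 2.53 + 1.96 + 2.19 + 0.81 = 10.71
Sum of the 21 distinct covariances = 21 × 0.211 = 4.431
σ²_total = sum of item variances + 2·Σcov = 10.71 + 2 × 4.431 = 19.572
α = (7/6)·(1 − 10.71/19.572) = 0.528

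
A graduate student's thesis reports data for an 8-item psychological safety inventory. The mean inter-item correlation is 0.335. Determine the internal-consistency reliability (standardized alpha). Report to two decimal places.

Standardized α = k·r̄ / (1 + (k−1)·r̄) = 8 × 0.335 / (1 + 7 × 0.335)
  = 2.6800 / 3.3450 = 0.80

standardized alpha = 0.80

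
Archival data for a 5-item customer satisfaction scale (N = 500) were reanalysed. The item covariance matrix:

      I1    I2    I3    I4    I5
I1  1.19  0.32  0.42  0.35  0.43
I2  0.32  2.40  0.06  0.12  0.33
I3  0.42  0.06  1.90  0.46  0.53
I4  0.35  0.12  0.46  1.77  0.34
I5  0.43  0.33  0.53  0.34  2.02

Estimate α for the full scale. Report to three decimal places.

α = 0.525

Σσᵢ² = 1.19 + 2.40 + 1.90 + 1.77 + 2.02 = 9.28
Σ_{i<j} σ_ij = 3.36
σ²_total = 9.28 + 2 × 3.36 = 16.00
α = (k/(k−1))·(1 − Σσᵢ²/σ²_total) = (5/4)·(1 − 9.28/16.00) = 0.525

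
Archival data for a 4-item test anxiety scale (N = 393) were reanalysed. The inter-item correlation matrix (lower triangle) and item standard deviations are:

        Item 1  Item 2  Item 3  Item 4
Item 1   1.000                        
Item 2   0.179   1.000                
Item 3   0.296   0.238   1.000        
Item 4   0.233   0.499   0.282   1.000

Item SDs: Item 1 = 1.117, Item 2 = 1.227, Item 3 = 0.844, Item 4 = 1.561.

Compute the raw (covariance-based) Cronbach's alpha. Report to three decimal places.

Cronbach's alpha = 0.612

Σσ²ᵢ = 1.117² + 1.227² + 0.844² + 1.561² = 5.9023
Covariances σ_ij = r_ij · s_i · s_j:
  σ(Item 1,Item 2) = 0.179 × 1.117 × 1.227 = 0.2453
  σ(Item 1,Item 3) = 0.296 × 1.117 × 0.844 = 0.2791
  σ(Item 1,Item 4) = 0.233 × 1.117 × 1.561 = 0.4063
  σ(Item 2,Item 3) = 0.238 × 1.227 × 0.844 = 0.2465
  σ(Item 2,Item 4) = 0.499 × 1.227 × 1.561 = 0.9558
  σ(Item 3,Item 4) = 0.282 × 0.844 × 1.561 = 0.3715
σ²_T = Σσ²ᵢ + 2·Σσ_ij = 5.9023 + 2 × 2.5045 = 10.9113
α = (4/3)·(1 − 5.9023/10.9113) = 0.612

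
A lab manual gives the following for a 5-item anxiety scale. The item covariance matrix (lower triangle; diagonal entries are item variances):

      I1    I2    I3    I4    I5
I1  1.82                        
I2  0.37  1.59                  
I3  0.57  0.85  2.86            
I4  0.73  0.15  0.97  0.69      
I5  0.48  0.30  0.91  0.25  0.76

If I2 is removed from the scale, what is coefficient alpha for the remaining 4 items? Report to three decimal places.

α = 0.747

Remaining items: I1, I3, I4, I5 (k = 4).
Σσᵢ² = 1.82 + 2.86 + 0.69 + 0.76 = 6.13
σ²_total = 6.13 + 2 × 3.91 = 13.95
α (item deleted) = (4/3)·(1 − 6.13/13.95) = 0.747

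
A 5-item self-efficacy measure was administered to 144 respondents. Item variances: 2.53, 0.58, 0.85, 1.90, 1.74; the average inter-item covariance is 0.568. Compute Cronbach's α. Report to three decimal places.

α = 0.749

ΣVar(i) = 2.53 + 0.58 + 0.85 + 1.90 + 1.74 = 7.60
Sum of the 10 distinct covariances = 10 × 0.568 = 5.680
σ²_total = ΣVar(i) + 2·Σcov = 7.60 + 2 × 5.680 = 18.960
α = (5/4)·(1 − 7.60/18.960) = 0.749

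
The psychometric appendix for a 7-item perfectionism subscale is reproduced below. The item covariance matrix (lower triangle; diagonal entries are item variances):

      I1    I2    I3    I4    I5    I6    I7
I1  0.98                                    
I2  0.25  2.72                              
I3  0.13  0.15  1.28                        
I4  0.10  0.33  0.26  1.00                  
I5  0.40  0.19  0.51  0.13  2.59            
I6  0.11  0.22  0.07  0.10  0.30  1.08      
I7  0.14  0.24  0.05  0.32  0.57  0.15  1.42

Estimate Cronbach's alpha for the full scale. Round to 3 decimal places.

Cronbach's alpha = 0.537

Σσᵢ² = 0.98 + 2.72 + 1.28 + 1.00 + 2.59 + 1.08 + 1.42 = 11.07
Sum of the distinct covariances = 4.72
σ²_total = 11.07 + 2 × 4.72 = 20.51
α = (k/(k−1))·(1 − Σσᵢ²/σ²_total) = (7/6)·(1 − 11.07/20.51) = 0.537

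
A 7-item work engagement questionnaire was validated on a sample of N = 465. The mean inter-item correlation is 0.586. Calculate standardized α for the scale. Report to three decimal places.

α = 0.908

Standardized α = k·r̄ / (1 + (k−1)·r̄) = 7 × 0.586 / (1 + 6 × 0.586)
  = 4.1020 / 4.5160 = 0.908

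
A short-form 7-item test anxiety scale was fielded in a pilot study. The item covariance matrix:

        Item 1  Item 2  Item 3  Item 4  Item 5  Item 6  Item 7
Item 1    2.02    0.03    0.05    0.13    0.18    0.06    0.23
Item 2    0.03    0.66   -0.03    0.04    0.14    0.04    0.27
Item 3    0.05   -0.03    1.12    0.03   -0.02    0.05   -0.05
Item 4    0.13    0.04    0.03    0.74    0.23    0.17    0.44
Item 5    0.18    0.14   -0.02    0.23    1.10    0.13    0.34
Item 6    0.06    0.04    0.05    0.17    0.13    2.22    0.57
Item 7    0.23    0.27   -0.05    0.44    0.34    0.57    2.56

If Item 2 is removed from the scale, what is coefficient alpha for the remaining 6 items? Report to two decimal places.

Remaining items: Item 1, Item 3, Item 4, Item 5, Item 6, Item 7 (k = 6).
ΣVar(i) = 2.02 + 1.12 + 0.74 + 1.10 + 2.22 + 2.56 = 9.76
σ²_T = 9.76 + 2 × 2.54 = 14.84
α (item deleted) = (6/5)·(1 − 9.76/14.84) = 0.41

coefficient alpha = 0.41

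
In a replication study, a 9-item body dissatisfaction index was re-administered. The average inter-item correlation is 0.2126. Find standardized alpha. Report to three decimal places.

α = 0.708

Standardized α = k·r̄ / (1 + (k−1)·r̄) = 9 × 0.2126 / (1 + 8 × 0.2126)
  = 1.9134 / 2.7008 = 0.708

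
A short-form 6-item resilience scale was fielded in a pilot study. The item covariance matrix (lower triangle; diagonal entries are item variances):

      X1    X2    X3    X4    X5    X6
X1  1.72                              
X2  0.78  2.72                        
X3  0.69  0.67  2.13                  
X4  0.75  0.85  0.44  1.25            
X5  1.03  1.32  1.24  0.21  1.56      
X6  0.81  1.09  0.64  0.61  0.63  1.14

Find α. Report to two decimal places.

Σσᵢ² = 1.72 + 2.72 + 2.13 + 1.25 + 1.56 + 1.14 = 10.52
Sum of the distinct covariances = 11.76
σ²_T = 10.52 + 2 × 11.76 = 34.04
α = (k/(k−1))·(1 − Σσᵢ²/σ²_T) = (6/5)·(1 − 10.52/34.04) = 0.83

α = 0.83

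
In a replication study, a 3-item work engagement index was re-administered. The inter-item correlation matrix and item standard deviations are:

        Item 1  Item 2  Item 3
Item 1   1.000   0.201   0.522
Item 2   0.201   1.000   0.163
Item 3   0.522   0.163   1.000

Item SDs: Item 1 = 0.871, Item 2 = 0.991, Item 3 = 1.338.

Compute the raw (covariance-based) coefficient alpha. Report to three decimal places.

coefficient alpha = 0.542

Σσ²ᵢ = 0.871² + 0.991² + 1.338² = 3.5310
Covariances σ_ij = r_ij · s_i · s_j:
  σ(Item 1,Item 2) = 0.201 × 0.871 × 0.991 = 0.1735
  σ(Item 1,Item 3) = 0.522 × 0.871 × 1.338 = 0.6083
  σ(Item 2,Item 3) = 0.163 × 0.991 × 1.338 = 0.2161
σ²_T = Σσ²ᵢ + 2·Σσ_ij = 3.5310 + 2 × 0.9979 = 5.5268
α = (3/2)·(1 − 3.5310/5.5268) = 0.542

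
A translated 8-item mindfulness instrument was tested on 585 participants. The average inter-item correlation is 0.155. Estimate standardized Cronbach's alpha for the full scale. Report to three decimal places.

Standardized α = k·r̄ / (1 + (k−1)·r̄) = 8 × 0.155 / (1 + 7 × 0.155)
  = 1.2400 / 2.0850 = 0.595

standardized Cronbach's alpha = 0.595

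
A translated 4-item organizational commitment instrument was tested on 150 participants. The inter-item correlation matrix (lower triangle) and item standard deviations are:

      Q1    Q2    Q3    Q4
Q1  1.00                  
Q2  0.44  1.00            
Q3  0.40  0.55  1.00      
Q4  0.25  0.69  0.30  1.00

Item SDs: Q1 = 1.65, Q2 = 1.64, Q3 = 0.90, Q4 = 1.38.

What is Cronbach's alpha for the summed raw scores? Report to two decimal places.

α = 0.74

Σσ²ᵢ = 1.65² + 1.64² + 0.90² + 1.38² = 8.1265
Covariances σ_ij = r_ij · s_i · s_j:
  σ(Q1,Q2) = 0.44 × 1.65 × 1.64 = 1.1906
  σ(Q1,Q3) = 0.40 × 1.65 × 0.90 = 0.5940
  σ(Q1,Q4) = 0.25 × 1.65 × 1.38 = 0.5692
  σ(Q2,Q3) = 0.55 × 1.64 × 0.90 = 0.8118
  σ(Q2,Q4) = 0.69 × 1.64 × 1.38 = 1.5616
  σ(Q3,Q4) = 0.30 × 0.90 × 1.38 = 0.3726
σ²_T = Σσ²ᵢ + 2·Σσ_ij = 8.1265 + 2 × 5.0998 = 18.3261
α = (4/3)·(1 − 8.1265/18.3261) = 0.74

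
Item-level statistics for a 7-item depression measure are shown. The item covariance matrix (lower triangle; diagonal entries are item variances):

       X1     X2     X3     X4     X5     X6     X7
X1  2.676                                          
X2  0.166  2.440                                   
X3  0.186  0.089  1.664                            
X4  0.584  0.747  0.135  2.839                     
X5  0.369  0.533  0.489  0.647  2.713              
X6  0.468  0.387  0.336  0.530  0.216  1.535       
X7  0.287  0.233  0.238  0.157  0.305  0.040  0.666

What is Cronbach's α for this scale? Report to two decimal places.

ΣVar(i) = 2.676 + 2.440 + 1.664 + 2.839 + 2.713 + 1.535 + 0.666 = 14.533
Σ_{i<j} σ_ij = 7.142
σ²_total = 14.533 + 2 × 7.142 = 28.817
α = (k/(k−1))·(1 − ΣVar(i)/σ²_total) = (7/6)·(1 − 14.533/28.817) = 0.58

α = 0.58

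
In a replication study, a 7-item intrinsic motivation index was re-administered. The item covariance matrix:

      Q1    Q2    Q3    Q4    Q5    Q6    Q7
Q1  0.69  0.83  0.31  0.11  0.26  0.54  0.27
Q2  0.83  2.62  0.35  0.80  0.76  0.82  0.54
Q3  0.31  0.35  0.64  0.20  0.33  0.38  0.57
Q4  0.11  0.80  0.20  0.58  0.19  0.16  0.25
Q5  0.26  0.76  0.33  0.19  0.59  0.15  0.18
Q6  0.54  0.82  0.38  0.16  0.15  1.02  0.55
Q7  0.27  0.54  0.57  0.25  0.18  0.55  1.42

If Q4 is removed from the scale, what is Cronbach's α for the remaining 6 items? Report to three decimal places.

α = 0.795

Remaining items: Q1, Q2, Q3, Q5, Q6, Q7 (k = 6).
Σσᵢ² = 0.69 + 2.62 + 0.64 + 0.59 + 1.02 + 1.42 = 6.98
σ²_T = 6.98 + 2 × 6.84 = 20.66
α (item deleted) = (6/5)·(1 − 6.98/20.66) = 0.795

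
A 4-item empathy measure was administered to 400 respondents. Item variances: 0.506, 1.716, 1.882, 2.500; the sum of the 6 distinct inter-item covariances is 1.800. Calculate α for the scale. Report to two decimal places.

α = 0.47

Σσ²ᵢ = 0.506 + 1.716 + 1.882 + 2.500 = 6.604
Sum of distinct covariances = 1.800
total variance = Σσ²ᵢ + 2·Σcov = 6.604 + 2 × 1.800 = 10.204
α = (4/3)·(1 − 6.604/10.204) = 0.47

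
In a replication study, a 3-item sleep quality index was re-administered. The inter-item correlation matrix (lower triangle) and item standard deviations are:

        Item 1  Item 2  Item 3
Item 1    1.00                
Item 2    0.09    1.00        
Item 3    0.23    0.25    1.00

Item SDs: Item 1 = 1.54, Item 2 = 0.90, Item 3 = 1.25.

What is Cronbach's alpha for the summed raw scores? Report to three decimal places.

Σσ²ᵢ = 1.54² + 0.90² + 1.25² = 4.7441
Covariances σ_ij = r_ij · s_i · s_j:
  σ(Item 1,Item 2) = 0.09 × 1.54 × 0.90 = 0.1247
  σ(Item 1,Item 3) = 0.23 × 1.54 × 1.25 = 0.4428
  σ(Item 2,Item 3) = 0.25 × 0.90 × 1.25 = 0.2812
σ²_T = Σσ²ᵢ + 2·Σσ_ij = 4.7441 + 2 × 0.8487 = 6.4415
α = (3/2)·(1 − 4.7441/6.4415) = 0.395

α = 0.395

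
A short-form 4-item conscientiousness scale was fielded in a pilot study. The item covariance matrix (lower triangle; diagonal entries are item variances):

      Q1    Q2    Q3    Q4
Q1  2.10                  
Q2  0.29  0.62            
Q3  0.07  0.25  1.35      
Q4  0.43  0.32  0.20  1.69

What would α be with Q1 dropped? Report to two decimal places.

Remaining items: Q2, Q3, Q4 (k = 3).
Σσᵢ² = 0.62 + 1.35 + 1.69 = 3.66
σ²_total = 3.66 + 2 × 0.77 = 5.20
α (item deleted) = (3/2)·(1 − 3.66/5.20) = 0.44

α = 0.44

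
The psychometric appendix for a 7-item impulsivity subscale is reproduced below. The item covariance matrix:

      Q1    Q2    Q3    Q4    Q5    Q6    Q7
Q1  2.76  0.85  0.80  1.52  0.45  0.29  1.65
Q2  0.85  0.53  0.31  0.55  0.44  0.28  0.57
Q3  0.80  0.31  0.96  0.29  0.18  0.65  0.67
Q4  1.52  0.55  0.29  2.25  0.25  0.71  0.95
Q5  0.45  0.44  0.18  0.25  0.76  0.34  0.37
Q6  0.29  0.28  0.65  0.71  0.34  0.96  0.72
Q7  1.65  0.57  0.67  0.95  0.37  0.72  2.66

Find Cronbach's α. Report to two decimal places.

α = 0.82

Σσᵢ² = 2.76 + 0.53 + 0.96 + 2.25 + 0.76 + 0.96 + 2.66 = 10.88
Sum of the distinct covariances = 12.84
total variance = 10.88 + 2 × 12.84 = 36.56
α = (k/(k−1))·(1 − Σσᵢ²/total variance) = (7/6)·(1 − 10.88/36.56) = 0.82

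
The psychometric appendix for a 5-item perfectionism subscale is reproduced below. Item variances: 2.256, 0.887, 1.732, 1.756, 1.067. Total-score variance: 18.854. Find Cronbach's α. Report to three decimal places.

Cronbach's α = 0.740

sum of item variances = 2.256 + 0.887 + 1.732 + 1.756 + 1.067 = 7.698
α = (k/(k−1))·(1 − sum of item variances/σ²_T) = (5/4)·(1 − 7.698/18.854) = 0.740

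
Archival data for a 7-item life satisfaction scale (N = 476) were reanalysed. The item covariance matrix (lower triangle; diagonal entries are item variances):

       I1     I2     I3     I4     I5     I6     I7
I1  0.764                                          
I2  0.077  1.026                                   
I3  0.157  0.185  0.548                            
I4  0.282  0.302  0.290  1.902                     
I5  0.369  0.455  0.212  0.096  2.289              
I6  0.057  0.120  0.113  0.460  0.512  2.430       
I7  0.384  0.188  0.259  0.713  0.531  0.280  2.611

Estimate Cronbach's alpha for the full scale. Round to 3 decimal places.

ΣVar(i) = 0.764 + 1.026 + 0.548 + 1.902 + 2.289 + 2.430 + 2.611 = 11.570
Sum of off-diagonal covariances = 6.042
Var(T) = 11.570 + 2 × 6.042 = 23.654
α = (k/(k−1))·(1 − ΣVar(i)/Var(T)) = (7/6)·(1 − 11.570/23.654) = 0.596

α = 0.596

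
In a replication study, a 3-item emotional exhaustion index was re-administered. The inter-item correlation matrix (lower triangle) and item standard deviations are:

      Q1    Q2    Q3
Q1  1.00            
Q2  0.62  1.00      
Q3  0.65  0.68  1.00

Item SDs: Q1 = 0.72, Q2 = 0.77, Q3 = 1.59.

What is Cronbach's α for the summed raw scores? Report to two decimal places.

Σσ²ᵢ = 0.72² + 0.77² + 1.59² = 3.6394
Covariances σ_ij = r_ij · s_i · s_j:
  σ(Q1,Q2) = 0.62 × 0.72 × 0.77 = 0.3437
  σ(Q1,Q3) = 0.65 × 0.72 × 1.59 = 0.7441
  σ(Q2,Q3) = 0.68 × 0.77 × 1.59 = 0.8325
σ²_T = Σσ²ᵢ + 2·Σσ_ij = 3.6394 + 2 × 1.9203 = 7.4800
α = (3/2)·(1 − 3.6394/7.4800) = 0.77

α = 0.77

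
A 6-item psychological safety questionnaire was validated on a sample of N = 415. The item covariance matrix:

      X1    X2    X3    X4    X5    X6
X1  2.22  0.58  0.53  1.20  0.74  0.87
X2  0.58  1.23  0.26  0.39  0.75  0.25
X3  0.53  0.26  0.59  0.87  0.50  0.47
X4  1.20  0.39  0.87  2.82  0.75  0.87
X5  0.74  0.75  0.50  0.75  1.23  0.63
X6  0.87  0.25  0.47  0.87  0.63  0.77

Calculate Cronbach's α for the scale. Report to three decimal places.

α = 0.823

ΣVar(i) = 2.22 + 1.23 + 0.59 + 2.82 + 1.23 + 0.77 = 8.86
Σ_{i<j} σ_ij = 9.66
σ²_total = 8.86 + 2 × 9.66 = 28.18
α = (k/(k−1))·(1 − ΣVar(i)/σ²_total) = (6/5)·(1 − 8.86/28.18) = 0.823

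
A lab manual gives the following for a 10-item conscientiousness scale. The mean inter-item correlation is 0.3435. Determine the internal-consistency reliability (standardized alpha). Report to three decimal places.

Standardized α = k·r̄ / (1 + (k−1)·r̄) = 10 × 0.3435 / (1 + 9 × 0.3435)
  = 3.4350 / 4.0915 = 0.840

α = 0.840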